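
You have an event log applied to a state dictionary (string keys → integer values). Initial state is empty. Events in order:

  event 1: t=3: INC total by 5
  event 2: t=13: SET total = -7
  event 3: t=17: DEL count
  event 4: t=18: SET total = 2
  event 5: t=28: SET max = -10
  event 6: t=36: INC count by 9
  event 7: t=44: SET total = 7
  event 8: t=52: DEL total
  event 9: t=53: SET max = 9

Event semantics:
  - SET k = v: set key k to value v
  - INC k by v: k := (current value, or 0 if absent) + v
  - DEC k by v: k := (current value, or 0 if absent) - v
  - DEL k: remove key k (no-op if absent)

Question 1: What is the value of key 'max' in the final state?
Track key 'max' through all 9 events:
  event 1 (t=3: INC total by 5): max unchanged
  event 2 (t=13: SET total = -7): max unchanged
  event 3 (t=17: DEL count): max unchanged
  event 4 (t=18: SET total = 2): max unchanged
  event 5 (t=28: SET max = -10): max (absent) -> -10
  event 6 (t=36: INC count by 9): max unchanged
  event 7 (t=44: SET total = 7): max unchanged
  event 8 (t=52: DEL total): max unchanged
  event 9 (t=53: SET max = 9): max -10 -> 9
Final: max = 9

Answer: 9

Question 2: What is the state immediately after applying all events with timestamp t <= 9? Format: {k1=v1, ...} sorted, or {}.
Apply events with t <= 9 (1 events):
  after event 1 (t=3: INC total by 5): {total=5}

Answer: {total=5}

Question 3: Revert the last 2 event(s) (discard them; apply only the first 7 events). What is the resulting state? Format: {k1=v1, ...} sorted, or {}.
Answer: {count=9, max=-10, total=7}

Derivation:
Keep first 7 events (discard last 2):
  after event 1 (t=3: INC total by 5): {total=5}
  after event 2 (t=13: SET total = -7): {total=-7}
  after event 3 (t=17: DEL count): {total=-7}
  after event 4 (t=18: SET total = 2): {total=2}
  after event 5 (t=28: SET max = -10): {max=-10, total=2}
  after event 6 (t=36: INC count by 9): {count=9, max=-10, total=2}
  after event 7 (t=44: SET total = 7): {count=9, max=-10, total=7}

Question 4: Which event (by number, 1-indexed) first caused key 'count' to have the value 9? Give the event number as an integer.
Answer: 6

Derivation:
Looking for first event where count becomes 9:
  event 6: count (absent) -> 9  <-- first match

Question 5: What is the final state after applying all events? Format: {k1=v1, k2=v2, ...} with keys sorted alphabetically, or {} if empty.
  after event 1 (t=3: INC total by 5): {total=5}
  after event 2 (t=13: SET total = -7): {total=-7}
  after event 3 (t=17: DEL count): {total=-7}
  after event 4 (t=18: SET total = 2): {total=2}
  after event 5 (t=28: SET max = -10): {max=-10, total=2}
  after event 6 (t=36: INC count by 9): {count=9, max=-10, total=2}
  after event 7 (t=44: SET total = 7): {count=9, max=-10, total=7}
  after event 8 (t=52: DEL total): {count=9, max=-10}
  after event 9 (t=53: SET max = 9): {count=9, max=9}

Answer: {count=9, max=9}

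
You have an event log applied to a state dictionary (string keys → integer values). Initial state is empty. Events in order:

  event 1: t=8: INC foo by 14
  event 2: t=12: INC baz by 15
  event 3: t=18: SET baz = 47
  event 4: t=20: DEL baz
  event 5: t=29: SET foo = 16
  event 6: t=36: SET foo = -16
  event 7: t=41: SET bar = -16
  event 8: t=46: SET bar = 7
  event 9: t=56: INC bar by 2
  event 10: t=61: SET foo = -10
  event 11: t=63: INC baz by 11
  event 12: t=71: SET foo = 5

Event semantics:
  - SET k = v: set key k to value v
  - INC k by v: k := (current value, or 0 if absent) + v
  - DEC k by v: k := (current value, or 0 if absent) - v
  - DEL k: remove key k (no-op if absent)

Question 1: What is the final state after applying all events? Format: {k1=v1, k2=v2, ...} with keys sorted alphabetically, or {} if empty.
Answer: {bar=9, baz=11, foo=5}

Derivation:
  after event 1 (t=8: INC foo by 14): {foo=14}
  after event 2 (t=12: INC baz by 15): {baz=15, foo=14}
  after event 3 (t=18: SET baz = 47): {baz=47, foo=14}
  after event 4 (t=20: DEL baz): {foo=14}
  after event 5 (t=29: SET foo = 16): {foo=16}
  after event 6 (t=36: SET foo = -16): {foo=-16}
  after event 7 (t=41: SET bar = -16): {bar=-16, foo=-16}
  after event 8 (t=46: SET bar = 7): {bar=7, foo=-16}
  after event 9 (t=56: INC bar by 2): {bar=9, foo=-16}
  after event 10 (t=61: SET foo = -10): {bar=9, foo=-10}
  after event 11 (t=63: INC baz by 11): {bar=9, baz=11, foo=-10}
  after event 12 (t=71: SET foo = 5): {bar=9, baz=11, foo=5}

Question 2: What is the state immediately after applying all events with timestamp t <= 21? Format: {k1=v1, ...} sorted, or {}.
Apply events with t <= 21 (4 events):
  after event 1 (t=8: INC foo by 14): {foo=14}
  after event 2 (t=12: INC baz by 15): {baz=15, foo=14}
  after event 3 (t=18: SET baz = 47): {baz=47, foo=14}
  after event 4 (t=20: DEL baz): {foo=14}

Answer: {foo=14}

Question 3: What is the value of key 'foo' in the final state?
Track key 'foo' through all 12 events:
  event 1 (t=8: INC foo by 14): foo (absent) -> 14
  event 2 (t=12: INC baz by 15): foo unchanged
  event 3 (t=18: SET baz = 47): foo unchanged
  event 4 (t=20: DEL baz): foo unchanged
  event 5 (t=29: SET foo = 16): foo 14 -> 16
  event 6 (t=36: SET foo = -16): foo 16 -> -16
  event 7 (t=41: SET bar = -16): foo unchanged
  event 8 (t=46: SET bar = 7): foo unchanged
  event 9 (t=56: INC bar by 2): foo unchanged
  event 10 (t=61: SET foo = -10): foo -16 -> -10
  event 11 (t=63: INC baz by 11): foo unchanged
  event 12 (t=71: SET foo = 5): foo -10 -> 5
Final: foo = 5

Answer: 5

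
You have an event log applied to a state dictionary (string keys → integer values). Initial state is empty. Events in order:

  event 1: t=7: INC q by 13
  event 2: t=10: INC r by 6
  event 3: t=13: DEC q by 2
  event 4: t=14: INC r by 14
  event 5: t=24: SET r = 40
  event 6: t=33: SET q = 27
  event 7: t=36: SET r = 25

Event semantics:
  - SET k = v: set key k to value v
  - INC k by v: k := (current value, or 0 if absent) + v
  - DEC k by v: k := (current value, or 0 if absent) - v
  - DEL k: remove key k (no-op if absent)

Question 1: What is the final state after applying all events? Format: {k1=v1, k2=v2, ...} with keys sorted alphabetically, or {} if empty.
Answer: {q=27, r=25}

Derivation:
  after event 1 (t=7: INC q by 13): {q=13}
  after event 2 (t=10: INC r by 6): {q=13, r=6}
  after event 3 (t=13: DEC q by 2): {q=11, r=6}
  after event 4 (t=14: INC r by 14): {q=11, r=20}
  after event 5 (t=24: SET r = 40): {q=11, r=40}
  after event 6 (t=33: SET q = 27): {q=27, r=40}
  after event 7 (t=36: SET r = 25): {q=27, r=25}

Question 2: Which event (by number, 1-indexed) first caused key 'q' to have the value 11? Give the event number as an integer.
Looking for first event where q becomes 11:
  event 1: q = 13
  event 2: q = 13
  event 3: q 13 -> 11  <-- first match

Answer: 3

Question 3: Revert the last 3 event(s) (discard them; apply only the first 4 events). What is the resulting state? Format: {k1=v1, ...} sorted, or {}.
Keep first 4 events (discard last 3):
  after event 1 (t=7: INC q by 13): {q=13}
  after event 2 (t=10: INC r by 6): {q=13, r=6}
  after event 3 (t=13: DEC q by 2): {q=11, r=6}
  after event 4 (t=14: INC r by 14): {q=11, r=20}

Answer: {q=11, r=20}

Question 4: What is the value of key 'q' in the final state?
Track key 'q' through all 7 events:
  event 1 (t=7: INC q by 13): q (absent) -> 13
  event 2 (t=10: INC r by 6): q unchanged
  event 3 (t=13: DEC q by 2): q 13 -> 11
  event 4 (t=14: INC r by 14): q unchanged
  event 5 (t=24: SET r = 40): q unchanged
  event 6 (t=33: SET q = 27): q 11 -> 27
  event 7 (t=36: SET r = 25): q unchanged
Final: q = 27

Answer: 27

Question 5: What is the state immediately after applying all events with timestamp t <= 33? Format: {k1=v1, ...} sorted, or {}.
Apply events with t <= 33 (6 events):
  after event 1 (t=7: INC q by 13): {q=13}
  after event 2 (t=10: INC r by 6): {q=13, r=6}
  after event 3 (t=13: DEC q by 2): {q=11, r=6}
  after event 4 (t=14: INC r by 14): {q=11, r=20}
  after event 5 (t=24: SET r = 40): {q=11, r=40}
  after event 6 (t=33: SET q = 27): {q=27, r=40}

Answer: {q=27, r=40}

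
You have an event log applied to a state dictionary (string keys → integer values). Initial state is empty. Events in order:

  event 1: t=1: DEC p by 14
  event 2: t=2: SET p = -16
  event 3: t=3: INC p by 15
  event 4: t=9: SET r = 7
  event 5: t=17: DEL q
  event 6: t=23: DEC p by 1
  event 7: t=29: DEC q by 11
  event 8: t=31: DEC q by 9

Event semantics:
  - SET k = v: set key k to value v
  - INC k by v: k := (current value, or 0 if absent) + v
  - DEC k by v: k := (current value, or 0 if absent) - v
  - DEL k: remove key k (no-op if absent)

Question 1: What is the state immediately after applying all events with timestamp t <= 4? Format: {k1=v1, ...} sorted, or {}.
Answer: {p=-1}

Derivation:
Apply events with t <= 4 (3 events):
  after event 1 (t=1: DEC p by 14): {p=-14}
  after event 2 (t=2: SET p = -16): {p=-16}
  after event 3 (t=3: INC p by 15): {p=-1}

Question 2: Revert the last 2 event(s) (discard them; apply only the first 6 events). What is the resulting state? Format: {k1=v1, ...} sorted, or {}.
Answer: {p=-2, r=7}

Derivation:
Keep first 6 events (discard last 2):
  after event 1 (t=1: DEC p by 14): {p=-14}
  after event 2 (t=2: SET p = -16): {p=-16}
  after event 3 (t=3: INC p by 15): {p=-1}
  after event 4 (t=9: SET r = 7): {p=-1, r=7}
  after event 5 (t=17: DEL q): {p=-1, r=7}
  after event 6 (t=23: DEC p by 1): {p=-2, r=7}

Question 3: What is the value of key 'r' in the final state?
Track key 'r' through all 8 events:
  event 1 (t=1: DEC p by 14): r unchanged
  event 2 (t=2: SET p = -16): r unchanged
  event 3 (t=3: INC p by 15): r unchanged
  event 4 (t=9: SET r = 7): r (absent) -> 7
  event 5 (t=17: DEL q): r unchanged
  event 6 (t=23: DEC p by 1): r unchanged
  event 7 (t=29: DEC q by 11): r unchanged
  event 8 (t=31: DEC q by 9): r unchanged
Final: r = 7

Answer: 7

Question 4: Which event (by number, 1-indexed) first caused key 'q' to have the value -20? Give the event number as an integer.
Answer: 8

Derivation:
Looking for first event where q becomes -20:
  event 7: q = -11
  event 8: q -11 -> -20  <-- first match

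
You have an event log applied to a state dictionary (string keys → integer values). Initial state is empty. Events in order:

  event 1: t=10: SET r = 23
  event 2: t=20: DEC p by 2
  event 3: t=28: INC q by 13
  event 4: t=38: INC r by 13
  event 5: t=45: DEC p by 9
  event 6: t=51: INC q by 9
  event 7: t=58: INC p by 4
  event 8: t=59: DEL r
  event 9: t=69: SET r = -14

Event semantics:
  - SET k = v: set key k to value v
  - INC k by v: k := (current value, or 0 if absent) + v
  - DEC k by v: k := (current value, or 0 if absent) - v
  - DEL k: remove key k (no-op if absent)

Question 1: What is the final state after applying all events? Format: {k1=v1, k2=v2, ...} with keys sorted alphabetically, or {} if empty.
  after event 1 (t=10: SET r = 23): {r=23}
  after event 2 (t=20: DEC p by 2): {p=-2, r=23}
  after event 3 (t=28: INC q by 13): {p=-2, q=13, r=23}
  after event 4 (t=38: INC r by 13): {p=-2, q=13, r=36}
  after event 5 (t=45: DEC p by 9): {p=-11, q=13, r=36}
  after event 6 (t=51: INC q by 9): {p=-11, q=22, r=36}
  after event 7 (t=58: INC p by 4): {p=-7, q=22, r=36}
  after event 8 (t=59: DEL r): {p=-7, q=22}
  after event 9 (t=69: SET r = -14): {p=-7, q=22, r=-14}

Answer: {p=-7, q=22, r=-14}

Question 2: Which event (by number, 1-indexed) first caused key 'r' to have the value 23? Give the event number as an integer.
Looking for first event where r becomes 23:
  event 1: r (absent) -> 23  <-- first match

Answer: 1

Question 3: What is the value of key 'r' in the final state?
Answer: -14

Derivation:
Track key 'r' through all 9 events:
  event 1 (t=10: SET r = 23): r (absent) -> 23
  event 2 (t=20: DEC p by 2): r unchanged
  event 3 (t=28: INC q by 13): r unchanged
  event 4 (t=38: INC r by 13): r 23 -> 36
  event 5 (t=45: DEC p by 9): r unchanged
  event 6 (t=51: INC q by 9): r unchanged
  event 7 (t=58: INC p by 4): r unchanged
  event 8 (t=59: DEL r): r 36 -> (absent)
  event 9 (t=69: SET r = -14): r (absent) -> -14
Final: r = -14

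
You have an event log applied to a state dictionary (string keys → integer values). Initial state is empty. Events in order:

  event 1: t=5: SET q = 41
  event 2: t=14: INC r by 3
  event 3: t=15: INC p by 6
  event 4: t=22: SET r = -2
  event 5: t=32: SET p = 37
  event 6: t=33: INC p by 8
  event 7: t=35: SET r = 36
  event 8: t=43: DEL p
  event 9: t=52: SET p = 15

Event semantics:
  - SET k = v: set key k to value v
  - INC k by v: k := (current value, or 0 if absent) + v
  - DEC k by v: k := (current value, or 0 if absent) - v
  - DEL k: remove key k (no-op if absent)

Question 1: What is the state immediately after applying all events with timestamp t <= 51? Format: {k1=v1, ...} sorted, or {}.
Answer: {q=41, r=36}

Derivation:
Apply events with t <= 51 (8 events):
  after event 1 (t=5: SET q = 41): {q=41}
  after event 2 (t=14: INC r by 3): {q=41, r=3}
  after event 3 (t=15: INC p by 6): {p=6, q=41, r=3}
  after event 4 (t=22: SET r = -2): {p=6, q=41, r=-2}
  after event 5 (t=32: SET p = 37): {p=37, q=41, r=-2}
  after event 6 (t=33: INC p by 8): {p=45, q=41, r=-2}
  after event 7 (t=35: SET r = 36): {p=45, q=41, r=36}
  after event 8 (t=43: DEL p): {q=41, r=36}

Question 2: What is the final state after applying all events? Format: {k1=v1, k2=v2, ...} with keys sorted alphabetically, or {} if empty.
Answer: {p=15, q=41, r=36}

Derivation:
  after event 1 (t=5: SET q = 41): {q=41}
  after event 2 (t=14: INC r by 3): {q=41, r=3}
  after event 3 (t=15: INC p by 6): {p=6, q=41, r=3}
  after event 4 (t=22: SET r = -2): {p=6, q=41, r=-2}
  after event 5 (t=32: SET p = 37): {p=37, q=41, r=-2}
  after event 6 (t=33: INC p by 8): {p=45, q=41, r=-2}
  after event 7 (t=35: SET r = 36): {p=45, q=41, r=36}
  after event 8 (t=43: DEL p): {q=41, r=36}
  after event 9 (t=52: SET p = 15): {p=15, q=41, r=36}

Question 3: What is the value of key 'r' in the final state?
Track key 'r' through all 9 events:
  event 1 (t=5: SET q = 41): r unchanged
  event 2 (t=14: INC r by 3): r (absent) -> 3
  event 3 (t=15: INC p by 6): r unchanged
  event 4 (t=22: SET r = -2): r 3 -> -2
  event 5 (t=32: SET p = 37): r unchanged
  event 6 (t=33: INC p by 8): r unchanged
  event 7 (t=35: SET r = 36): r -2 -> 36
  event 8 (t=43: DEL p): r unchanged
  event 9 (t=52: SET p = 15): r unchanged
Final: r = 36

Answer: 36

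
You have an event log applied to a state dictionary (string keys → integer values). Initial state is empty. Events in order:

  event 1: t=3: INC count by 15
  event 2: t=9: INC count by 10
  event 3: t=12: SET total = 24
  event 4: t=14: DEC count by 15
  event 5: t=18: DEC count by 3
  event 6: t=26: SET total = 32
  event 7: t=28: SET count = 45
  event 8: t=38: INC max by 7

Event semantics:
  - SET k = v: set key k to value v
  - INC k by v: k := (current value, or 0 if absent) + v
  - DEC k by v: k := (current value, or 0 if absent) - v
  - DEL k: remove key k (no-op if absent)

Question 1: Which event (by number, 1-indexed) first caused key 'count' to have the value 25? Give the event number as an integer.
Answer: 2

Derivation:
Looking for first event where count becomes 25:
  event 1: count = 15
  event 2: count 15 -> 25  <-- first match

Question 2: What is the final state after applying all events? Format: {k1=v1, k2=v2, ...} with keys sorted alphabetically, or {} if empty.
Answer: {count=45, max=7, total=32}

Derivation:
  after event 1 (t=3: INC count by 15): {count=15}
  after event 2 (t=9: INC count by 10): {count=25}
  after event 3 (t=12: SET total = 24): {count=25, total=24}
  after event 4 (t=14: DEC count by 15): {count=10, total=24}
  after event 5 (t=18: DEC count by 3): {count=7, total=24}
  after event 6 (t=26: SET total = 32): {count=7, total=32}
  after event 7 (t=28: SET count = 45): {count=45, total=32}
  after event 8 (t=38: INC max by 7): {count=45, max=7, total=32}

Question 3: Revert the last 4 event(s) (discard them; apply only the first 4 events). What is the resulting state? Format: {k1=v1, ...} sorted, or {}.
Answer: {count=10, total=24}

Derivation:
Keep first 4 events (discard last 4):
  after event 1 (t=3: INC count by 15): {count=15}
  after event 2 (t=9: INC count by 10): {count=25}
  after event 3 (t=12: SET total = 24): {count=25, total=24}
  after event 4 (t=14: DEC count by 15): {count=10, total=24}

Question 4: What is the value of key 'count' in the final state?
Answer: 45

Derivation:
Track key 'count' through all 8 events:
  event 1 (t=3: INC count by 15): count (absent) -> 15
  event 2 (t=9: INC count by 10): count 15 -> 25
  event 3 (t=12: SET total = 24): count unchanged
  event 4 (t=14: DEC count by 15): count 25 -> 10
  event 5 (t=18: DEC count by 3): count 10 -> 7
  event 6 (t=26: SET total = 32): count unchanged
  event 7 (t=28: SET count = 45): count 7 -> 45
  event 8 (t=38: INC max by 7): count unchanged
Final: count = 45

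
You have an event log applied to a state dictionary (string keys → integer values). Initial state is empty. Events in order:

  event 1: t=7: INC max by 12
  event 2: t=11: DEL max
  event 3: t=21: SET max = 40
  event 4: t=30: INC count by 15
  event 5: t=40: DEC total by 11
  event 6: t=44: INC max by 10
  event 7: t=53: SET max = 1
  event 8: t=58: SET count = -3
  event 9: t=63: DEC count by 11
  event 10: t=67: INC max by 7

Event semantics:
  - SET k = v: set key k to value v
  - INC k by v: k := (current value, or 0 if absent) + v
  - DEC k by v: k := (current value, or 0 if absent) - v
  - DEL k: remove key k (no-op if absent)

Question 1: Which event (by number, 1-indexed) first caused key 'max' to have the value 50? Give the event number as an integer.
Answer: 6

Derivation:
Looking for first event where max becomes 50:
  event 1: max = 12
  event 2: max = (absent)
  event 3: max = 40
  event 4: max = 40
  event 5: max = 40
  event 6: max 40 -> 50  <-- first match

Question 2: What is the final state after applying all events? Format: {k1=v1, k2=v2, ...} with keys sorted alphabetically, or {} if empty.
  after event 1 (t=7: INC max by 12): {max=12}
  after event 2 (t=11: DEL max): {}
  after event 3 (t=21: SET max = 40): {max=40}
  after event 4 (t=30: INC count by 15): {count=15, max=40}
  after event 5 (t=40: DEC total by 11): {count=15, max=40, total=-11}
  after event 6 (t=44: INC max by 10): {count=15, max=50, total=-11}
  after event 7 (t=53: SET max = 1): {count=15, max=1, total=-11}
  after event 8 (t=58: SET count = -3): {count=-3, max=1, total=-11}
  after event 9 (t=63: DEC count by 11): {count=-14, max=1, total=-11}
  after event 10 (t=67: INC max by 7): {count=-14, max=8, total=-11}

Answer: {count=-14, max=8, total=-11}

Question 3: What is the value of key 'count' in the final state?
Answer: -14

Derivation:
Track key 'count' through all 10 events:
  event 1 (t=7: INC max by 12): count unchanged
  event 2 (t=11: DEL max): count unchanged
  event 3 (t=21: SET max = 40): count unchanged
  event 4 (t=30: INC count by 15): count (absent) -> 15
  event 5 (t=40: DEC total by 11): count unchanged
  event 6 (t=44: INC max by 10): count unchanged
  event 7 (t=53: SET max = 1): count unchanged
  event 8 (t=58: SET count = -3): count 15 -> -3
  event 9 (t=63: DEC count by 11): count -3 -> -14
  event 10 (t=67: INC max by 7): count unchanged
Final: count = -14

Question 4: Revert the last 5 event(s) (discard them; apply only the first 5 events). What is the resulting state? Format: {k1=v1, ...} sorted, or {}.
Answer: {count=15, max=40, total=-11}

Derivation:
Keep first 5 events (discard last 5):
  after event 1 (t=7: INC max by 12): {max=12}
  after event 2 (t=11: DEL max): {}
  after event 3 (t=21: SET max = 40): {max=40}
  after event 4 (t=30: INC count by 15): {count=15, max=40}
  after event 5 (t=40: DEC total by 11): {count=15, max=40, total=-11}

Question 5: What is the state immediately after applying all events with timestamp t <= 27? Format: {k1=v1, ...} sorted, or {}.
Answer: {max=40}

Derivation:
Apply events with t <= 27 (3 events):
  after event 1 (t=7: INC max by 12): {max=12}
  after event 2 (t=11: DEL max): {}
  after event 3 (t=21: SET max = 40): {max=40}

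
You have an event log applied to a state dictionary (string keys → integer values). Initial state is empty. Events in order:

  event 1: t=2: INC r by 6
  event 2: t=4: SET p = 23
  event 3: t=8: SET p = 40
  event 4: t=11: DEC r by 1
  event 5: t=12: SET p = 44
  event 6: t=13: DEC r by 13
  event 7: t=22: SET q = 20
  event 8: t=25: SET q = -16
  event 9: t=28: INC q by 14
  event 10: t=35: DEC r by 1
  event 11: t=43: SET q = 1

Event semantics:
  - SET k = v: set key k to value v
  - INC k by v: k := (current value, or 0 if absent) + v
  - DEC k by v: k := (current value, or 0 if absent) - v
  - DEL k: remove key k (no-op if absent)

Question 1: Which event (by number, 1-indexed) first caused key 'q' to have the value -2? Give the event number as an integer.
Answer: 9

Derivation:
Looking for first event where q becomes -2:
  event 7: q = 20
  event 8: q = -16
  event 9: q -16 -> -2  <-- first match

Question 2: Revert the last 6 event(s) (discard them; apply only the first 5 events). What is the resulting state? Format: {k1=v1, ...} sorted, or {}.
Answer: {p=44, r=5}

Derivation:
Keep first 5 events (discard last 6):
  after event 1 (t=2: INC r by 6): {r=6}
  after event 2 (t=4: SET p = 23): {p=23, r=6}
  after event 3 (t=8: SET p = 40): {p=40, r=6}
  after event 4 (t=11: DEC r by 1): {p=40, r=5}
  after event 5 (t=12: SET p = 44): {p=44, r=5}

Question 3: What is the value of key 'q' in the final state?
Track key 'q' through all 11 events:
  event 1 (t=2: INC r by 6): q unchanged
  event 2 (t=4: SET p = 23): q unchanged
  event 3 (t=8: SET p = 40): q unchanged
  event 4 (t=11: DEC r by 1): q unchanged
  event 5 (t=12: SET p = 44): q unchanged
  event 6 (t=13: DEC r by 13): q unchanged
  event 7 (t=22: SET q = 20): q (absent) -> 20
  event 8 (t=25: SET q = -16): q 20 -> -16
  event 9 (t=28: INC q by 14): q -16 -> -2
  event 10 (t=35: DEC r by 1): q unchanged
  event 11 (t=43: SET q = 1): q -2 -> 1
Final: q = 1

Answer: 1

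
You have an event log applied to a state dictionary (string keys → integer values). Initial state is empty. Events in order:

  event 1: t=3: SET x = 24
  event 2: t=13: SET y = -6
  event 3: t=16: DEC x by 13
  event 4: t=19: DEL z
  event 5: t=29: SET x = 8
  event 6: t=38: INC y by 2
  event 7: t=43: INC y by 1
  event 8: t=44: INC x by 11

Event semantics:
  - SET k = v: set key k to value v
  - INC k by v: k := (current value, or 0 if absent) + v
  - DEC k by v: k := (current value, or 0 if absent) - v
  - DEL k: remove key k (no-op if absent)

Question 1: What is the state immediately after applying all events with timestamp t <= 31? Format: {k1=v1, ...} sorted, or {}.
Answer: {x=8, y=-6}

Derivation:
Apply events with t <= 31 (5 events):
  after event 1 (t=3: SET x = 24): {x=24}
  after event 2 (t=13: SET y = -6): {x=24, y=-6}
  after event 3 (t=16: DEC x by 13): {x=11, y=-6}
  after event 4 (t=19: DEL z): {x=11, y=-6}
  after event 5 (t=29: SET x = 8): {x=8, y=-6}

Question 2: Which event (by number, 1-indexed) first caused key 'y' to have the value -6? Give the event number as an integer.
Answer: 2

Derivation:
Looking for first event where y becomes -6:
  event 2: y (absent) -> -6  <-- first match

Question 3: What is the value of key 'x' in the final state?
Answer: 19

Derivation:
Track key 'x' through all 8 events:
  event 1 (t=3: SET x = 24): x (absent) -> 24
  event 2 (t=13: SET y = -6): x unchanged
  event 3 (t=16: DEC x by 13): x 24 -> 11
  event 4 (t=19: DEL z): x unchanged
  event 5 (t=29: SET x = 8): x 11 -> 8
  event 6 (t=38: INC y by 2): x unchanged
  event 7 (t=43: INC y by 1): x unchanged
  event 8 (t=44: INC x by 11): x 8 -> 19
Final: x = 19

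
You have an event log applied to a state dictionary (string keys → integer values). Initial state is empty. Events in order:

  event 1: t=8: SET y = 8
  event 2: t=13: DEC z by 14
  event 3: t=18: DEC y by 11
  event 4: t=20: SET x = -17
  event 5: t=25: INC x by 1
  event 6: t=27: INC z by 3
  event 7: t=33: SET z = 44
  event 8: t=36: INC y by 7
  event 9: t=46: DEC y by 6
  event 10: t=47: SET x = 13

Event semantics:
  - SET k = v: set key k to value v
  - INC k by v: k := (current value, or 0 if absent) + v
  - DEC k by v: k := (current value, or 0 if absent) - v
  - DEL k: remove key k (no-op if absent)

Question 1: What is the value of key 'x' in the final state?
Answer: 13

Derivation:
Track key 'x' through all 10 events:
  event 1 (t=8: SET y = 8): x unchanged
  event 2 (t=13: DEC z by 14): x unchanged
  event 3 (t=18: DEC y by 11): x unchanged
  event 4 (t=20: SET x = -17): x (absent) -> -17
  event 5 (t=25: INC x by 1): x -17 -> -16
  event 6 (t=27: INC z by 3): x unchanged
  event 7 (t=33: SET z = 44): x unchanged
  event 8 (t=36: INC y by 7): x unchanged
  event 9 (t=46: DEC y by 6): x unchanged
  event 10 (t=47: SET x = 13): x -16 -> 13
Final: x = 13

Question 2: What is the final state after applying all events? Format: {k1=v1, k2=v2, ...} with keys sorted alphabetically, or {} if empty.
Answer: {x=13, y=-2, z=44}

Derivation:
  after event 1 (t=8: SET y = 8): {y=8}
  after event 2 (t=13: DEC z by 14): {y=8, z=-14}
  after event 3 (t=18: DEC y by 11): {y=-3, z=-14}
  after event 4 (t=20: SET x = -17): {x=-17, y=-3, z=-14}
  after event 5 (t=25: INC x by 1): {x=-16, y=-3, z=-14}
  after event 6 (t=27: INC z by 3): {x=-16, y=-3, z=-11}
  after event 7 (t=33: SET z = 44): {x=-16, y=-3, z=44}
  after event 8 (t=36: INC y by 7): {x=-16, y=4, z=44}
  after event 9 (t=46: DEC y by 6): {x=-16, y=-2, z=44}
  after event 10 (t=47: SET x = 13): {x=13, y=-2, z=44}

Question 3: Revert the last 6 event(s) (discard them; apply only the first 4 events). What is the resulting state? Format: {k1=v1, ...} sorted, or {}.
Keep first 4 events (discard last 6):
  after event 1 (t=8: SET y = 8): {y=8}
  after event 2 (t=13: DEC z by 14): {y=8, z=-14}
  after event 3 (t=18: DEC y by 11): {y=-3, z=-14}
  after event 4 (t=20: SET x = -17): {x=-17, y=-3, z=-14}

Answer: {x=-17, y=-3, z=-14}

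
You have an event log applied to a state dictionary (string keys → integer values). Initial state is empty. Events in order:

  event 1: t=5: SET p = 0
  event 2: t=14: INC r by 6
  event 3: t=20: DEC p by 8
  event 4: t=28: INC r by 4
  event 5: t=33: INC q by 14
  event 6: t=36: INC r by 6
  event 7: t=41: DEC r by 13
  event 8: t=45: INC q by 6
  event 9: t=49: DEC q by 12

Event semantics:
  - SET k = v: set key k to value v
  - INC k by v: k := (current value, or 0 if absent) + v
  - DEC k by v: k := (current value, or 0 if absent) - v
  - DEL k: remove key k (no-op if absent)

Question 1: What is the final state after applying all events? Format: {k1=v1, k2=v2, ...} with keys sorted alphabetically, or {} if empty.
Answer: {p=-8, q=8, r=3}

Derivation:
  after event 1 (t=5: SET p = 0): {p=0}
  after event 2 (t=14: INC r by 6): {p=0, r=6}
  after event 3 (t=20: DEC p by 8): {p=-8, r=6}
  after event 4 (t=28: INC r by 4): {p=-8, r=10}
  after event 5 (t=33: INC q by 14): {p=-8, q=14, r=10}
  after event 6 (t=36: INC r by 6): {p=-8, q=14, r=16}
  after event 7 (t=41: DEC r by 13): {p=-8, q=14, r=3}
  after event 8 (t=45: INC q by 6): {p=-8, q=20, r=3}
  after event 9 (t=49: DEC q by 12): {p=-8, q=8, r=3}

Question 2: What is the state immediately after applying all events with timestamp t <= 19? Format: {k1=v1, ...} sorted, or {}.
Answer: {p=0, r=6}

Derivation:
Apply events with t <= 19 (2 events):
  after event 1 (t=5: SET p = 0): {p=0}
  after event 2 (t=14: INC r by 6): {p=0, r=6}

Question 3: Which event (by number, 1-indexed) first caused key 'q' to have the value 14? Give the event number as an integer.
Answer: 5

Derivation:
Looking for first event where q becomes 14:
  event 5: q (absent) -> 14  <-- first match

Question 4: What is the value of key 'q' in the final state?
Answer: 8

Derivation:
Track key 'q' through all 9 events:
  event 1 (t=5: SET p = 0): q unchanged
  event 2 (t=14: INC r by 6): q unchanged
  event 3 (t=20: DEC p by 8): q unchanged
  event 4 (t=28: INC r by 4): q unchanged
  event 5 (t=33: INC q by 14): q (absent) -> 14
  event 6 (t=36: INC r by 6): q unchanged
  event 7 (t=41: DEC r by 13): q unchanged
  event 8 (t=45: INC q by 6): q 14 -> 20
  event 9 (t=49: DEC q by 12): q 20 -> 8
Final: q = 8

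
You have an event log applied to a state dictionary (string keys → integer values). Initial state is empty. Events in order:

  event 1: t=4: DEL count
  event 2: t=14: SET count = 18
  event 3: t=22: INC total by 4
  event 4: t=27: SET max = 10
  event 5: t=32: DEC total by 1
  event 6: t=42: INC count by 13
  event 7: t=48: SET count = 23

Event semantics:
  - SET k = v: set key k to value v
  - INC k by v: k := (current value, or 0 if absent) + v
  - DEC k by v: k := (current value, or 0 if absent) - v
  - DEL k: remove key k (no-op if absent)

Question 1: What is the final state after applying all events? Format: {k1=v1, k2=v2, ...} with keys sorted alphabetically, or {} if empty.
  after event 1 (t=4: DEL count): {}
  after event 2 (t=14: SET count = 18): {count=18}
  after event 3 (t=22: INC total by 4): {count=18, total=4}
  after event 4 (t=27: SET max = 10): {count=18, max=10, total=4}
  after event 5 (t=32: DEC total by 1): {count=18, max=10, total=3}
  after event 6 (t=42: INC count by 13): {count=31, max=10, total=3}
  after event 7 (t=48: SET count = 23): {count=23, max=10, total=3}

Answer: {count=23, max=10, total=3}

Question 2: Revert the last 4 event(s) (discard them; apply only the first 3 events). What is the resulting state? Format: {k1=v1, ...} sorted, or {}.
Keep first 3 events (discard last 4):
  after event 1 (t=4: DEL count): {}
  after event 2 (t=14: SET count = 18): {count=18}
  after event 3 (t=22: INC total by 4): {count=18, total=4}

Answer: {count=18, total=4}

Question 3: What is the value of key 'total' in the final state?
Track key 'total' through all 7 events:
  event 1 (t=4: DEL count): total unchanged
  event 2 (t=14: SET count = 18): total unchanged
  event 3 (t=22: INC total by 4): total (absent) -> 4
  event 4 (t=27: SET max = 10): total unchanged
  event 5 (t=32: DEC total by 1): total 4 -> 3
  event 6 (t=42: INC count by 13): total unchanged
  event 7 (t=48: SET count = 23): total unchanged
Final: total = 3

Answer: 3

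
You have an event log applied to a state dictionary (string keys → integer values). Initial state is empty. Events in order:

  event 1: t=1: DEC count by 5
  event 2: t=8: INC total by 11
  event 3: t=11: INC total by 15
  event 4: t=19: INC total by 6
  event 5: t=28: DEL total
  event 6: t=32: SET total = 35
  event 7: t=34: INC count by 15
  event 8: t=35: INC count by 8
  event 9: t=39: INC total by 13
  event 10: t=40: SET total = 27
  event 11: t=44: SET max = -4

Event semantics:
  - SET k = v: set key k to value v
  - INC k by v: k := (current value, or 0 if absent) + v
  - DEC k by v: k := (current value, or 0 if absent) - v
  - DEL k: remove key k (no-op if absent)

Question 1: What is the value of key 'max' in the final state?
Track key 'max' through all 11 events:
  event 1 (t=1: DEC count by 5): max unchanged
  event 2 (t=8: INC total by 11): max unchanged
  event 3 (t=11: INC total by 15): max unchanged
  event 4 (t=19: INC total by 6): max unchanged
  event 5 (t=28: DEL total): max unchanged
  event 6 (t=32: SET total = 35): max unchanged
  event 7 (t=34: INC count by 15): max unchanged
  event 8 (t=35: INC count by 8): max unchanged
  event 9 (t=39: INC total by 13): max unchanged
  event 10 (t=40: SET total = 27): max unchanged
  event 11 (t=44: SET max = -4): max (absent) -> -4
Final: max = -4

Answer: -4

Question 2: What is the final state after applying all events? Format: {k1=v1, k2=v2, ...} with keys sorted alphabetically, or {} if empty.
  after event 1 (t=1: DEC count by 5): {count=-5}
  after event 2 (t=8: INC total by 11): {count=-5, total=11}
  after event 3 (t=11: INC total by 15): {count=-5, total=26}
  after event 4 (t=19: INC total by 6): {count=-5, total=32}
  after event 5 (t=28: DEL total): {count=-5}
  after event 6 (t=32: SET total = 35): {count=-5, total=35}
  after event 7 (t=34: INC count by 15): {count=10, total=35}
  after event 8 (t=35: INC count by 8): {count=18, total=35}
  after event 9 (t=39: INC total by 13): {count=18, total=48}
  after event 10 (t=40: SET total = 27): {count=18, total=27}
  after event 11 (t=44: SET max = -4): {count=18, max=-4, total=27}

Answer: {count=18, max=-4, total=27}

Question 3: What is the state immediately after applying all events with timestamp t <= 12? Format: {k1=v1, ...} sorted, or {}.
Apply events with t <= 12 (3 events):
  after event 1 (t=1: DEC count by 5): {count=-5}
  after event 2 (t=8: INC total by 11): {count=-5, total=11}
  after event 3 (t=11: INC total by 15): {count=-5, total=26}

Answer: {count=-5, total=26}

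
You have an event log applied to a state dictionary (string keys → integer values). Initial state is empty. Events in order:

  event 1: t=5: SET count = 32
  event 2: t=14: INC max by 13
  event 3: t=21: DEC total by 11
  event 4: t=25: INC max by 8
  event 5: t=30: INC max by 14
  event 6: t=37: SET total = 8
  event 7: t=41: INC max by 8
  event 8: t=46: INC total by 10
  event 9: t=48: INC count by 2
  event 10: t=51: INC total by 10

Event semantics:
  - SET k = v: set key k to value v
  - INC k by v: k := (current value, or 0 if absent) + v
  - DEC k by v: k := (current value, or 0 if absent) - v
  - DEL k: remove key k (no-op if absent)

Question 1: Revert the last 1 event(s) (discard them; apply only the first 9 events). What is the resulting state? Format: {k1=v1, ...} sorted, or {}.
Answer: {count=34, max=43, total=18}

Derivation:
Keep first 9 events (discard last 1):
  after event 1 (t=5: SET count = 32): {count=32}
  after event 2 (t=14: INC max by 13): {count=32, max=13}
  after event 3 (t=21: DEC total by 11): {count=32, max=13, total=-11}
  after event 4 (t=25: INC max by 8): {count=32, max=21, total=-11}
  after event 5 (t=30: INC max by 14): {count=32, max=35, total=-11}
  after event 6 (t=37: SET total = 8): {count=32, max=35, total=8}
  after event 7 (t=41: INC max by 8): {count=32, max=43, total=8}
  after event 8 (t=46: INC total by 10): {count=32, max=43, total=18}
  after event 9 (t=48: INC count by 2): {count=34, max=43, total=18}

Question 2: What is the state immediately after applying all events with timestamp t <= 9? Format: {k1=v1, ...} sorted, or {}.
Apply events with t <= 9 (1 events):
  after event 1 (t=5: SET count = 32): {count=32}

Answer: {count=32}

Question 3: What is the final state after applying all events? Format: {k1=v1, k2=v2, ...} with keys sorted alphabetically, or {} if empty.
  after event 1 (t=5: SET count = 32): {count=32}
  after event 2 (t=14: INC max by 13): {count=32, max=13}
  after event 3 (t=21: DEC total by 11): {count=32, max=13, total=-11}
  after event 4 (t=25: INC max by 8): {count=32, max=21, total=-11}
  after event 5 (t=30: INC max by 14): {count=32, max=35, total=-11}
  after event 6 (t=37: SET total = 8): {count=32, max=35, total=8}
  after event 7 (t=41: INC max by 8): {count=32, max=43, total=8}
  after event 8 (t=46: INC total by 10): {count=32, max=43, total=18}
  after event 9 (t=48: INC count by 2): {count=34, max=43, total=18}
  after event 10 (t=51: INC total by 10): {count=34, max=43, total=28}

Answer: {count=34, max=43, total=28}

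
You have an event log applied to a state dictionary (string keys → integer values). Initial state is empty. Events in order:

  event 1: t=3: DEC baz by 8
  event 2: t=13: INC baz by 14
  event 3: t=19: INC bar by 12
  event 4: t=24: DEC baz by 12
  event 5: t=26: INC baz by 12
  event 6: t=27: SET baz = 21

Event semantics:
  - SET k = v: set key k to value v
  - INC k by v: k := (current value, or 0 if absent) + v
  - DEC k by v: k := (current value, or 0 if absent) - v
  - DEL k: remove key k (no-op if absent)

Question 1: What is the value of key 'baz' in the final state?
Answer: 21

Derivation:
Track key 'baz' through all 6 events:
  event 1 (t=3: DEC baz by 8): baz (absent) -> -8
  event 2 (t=13: INC baz by 14): baz -8 -> 6
  event 3 (t=19: INC bar by 12): baz unchanged
  event 4 (t=24: DEC baz by 12): baz 6 -> -6
  event 5 (t=26: INC baz by 12): baz -6 -> 6
  event 6 (t=27: SET baz = 21): baz 6 -> 21
Final: baz = 21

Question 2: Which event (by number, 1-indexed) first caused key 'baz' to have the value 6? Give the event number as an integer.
Answer: 2

Derivation:
Looking for first event where baz becomes 6:
  event 1: baz = -8
  event 2: baz -8 -> 6  <-- first match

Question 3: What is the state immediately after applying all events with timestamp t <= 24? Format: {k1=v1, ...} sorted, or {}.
Answer: {bar=12, baz=-6}

Derivation:
Apply events with t <= 24 (4 events):
  after event 1 (t=3: DEC baz by 8): {baz=-8}
  after event 2 (t=13: INC baz by 14): {baz=6}
  after event 3 (t=19: INC bar by 12): {bar=12, baz=6}
  after event 4 (t=24: DEC baz by 12): {bar=12, baz=-6}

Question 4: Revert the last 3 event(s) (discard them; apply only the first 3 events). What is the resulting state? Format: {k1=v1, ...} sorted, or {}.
Answer: {bar=12, baz=6}

Derivation:
Keep first 3 events (discard last 3):
  after event 1 (t=3: DEC baz by 8): {baz=-8}
  after event 2 (t=13: INC baz by 14): {baz=6}
  after event 3 (t=19: INC bar by 12): {bar=12, baz=6}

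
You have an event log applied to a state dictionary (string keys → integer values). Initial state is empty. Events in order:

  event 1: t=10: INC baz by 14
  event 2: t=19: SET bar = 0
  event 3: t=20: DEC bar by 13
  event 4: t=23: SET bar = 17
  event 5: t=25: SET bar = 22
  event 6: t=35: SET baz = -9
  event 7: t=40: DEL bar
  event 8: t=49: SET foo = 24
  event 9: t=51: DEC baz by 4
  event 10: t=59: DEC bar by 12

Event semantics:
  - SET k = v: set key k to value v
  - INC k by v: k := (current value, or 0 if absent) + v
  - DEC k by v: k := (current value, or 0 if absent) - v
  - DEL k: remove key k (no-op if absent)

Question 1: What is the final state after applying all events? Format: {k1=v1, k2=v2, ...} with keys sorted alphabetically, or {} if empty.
Answer: {bar=-12, baz=-13, foo=24}

Derivation:
  after event 1 (t=10: INC baz by 14): {baz=14}
  after event 2 (t=19: SET bar = 0): {bar=0, baz=14}
  after event 3 (t=20: DEC bar by 13): {bar=-13, baz=14}
  after event 4 (t=23: SET bar = 17): {bar=17, baz=14}
  after event 5 (t=25: SET bar = 22): {bar=22, baz=14}
  after event 6 (t=35: SET baz = -9): {bar=22, baz=-9}
  after event 7 (t=40: DEL bar): {baz=-9}
  after event 8 (t=49: SET foo = 24): {baz=-9, foo=24}
  after event 9 (t=51: DEC baz by 4): {baz=-13, foo=24}
  after event 10 (t=59: DEC bar by 12): {bar=-12, baz=-13, foo=24}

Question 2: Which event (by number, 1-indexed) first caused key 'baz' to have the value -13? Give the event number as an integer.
Answer: 9

Derivation:
Looking for first event where baz becomes -13:
  event 1: baz = 14
  event 2: baz = 14
  event 3: baz = 14
  event 4: baz = 14
  event 5: baz = 14
  event 6: baz = -9
  event 7: baz = -9
  event 8: baz = -9
  event 9: baz -9 -> -13  <-- first match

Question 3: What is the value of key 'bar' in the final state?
Track key 'bar' through all 10 events:
  event 1 (t=10: INC baz by 14): bar unchanged
  event 2 (t=19: SET bar = 0): bar (absent) -> 0
  event 3 (t=20: DEC bar by 13): bar 0 -> -13
  event 4 (t=23: SET bar = 17): bar -13 -> 17
  event 5 (t=25: SET bar = 22): bar 17 -> 22
  event 6 (t=35: SET baz = -9): bar unchanged
  event 7 (t=40: DEL bar): bar 22 -> (absent)
  event 8 (t=49: SET foo = 24): bar unchanged
  event 9 (t=51: DEC baz by 4): bar unchanged
  event 10 (t=59: DEC bar by 12): bar (absent) -> -12
Final: bar = -12

Answer: -12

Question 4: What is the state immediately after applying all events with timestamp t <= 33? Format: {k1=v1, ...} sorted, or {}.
Answer: {bar=22, baz=14}

Derivation:
Apply events with t <= 33 (5 events):
  after event 1 (t=10: INC baz by 14): {baz=14}
  after event 2 (t=19: SET bar = 0): {bar=0, baz=14}
  after event 3 (t=20: DEC bar by 13): {bar=-13, baz=14}
  after event 4 (t=23: SET bar = 17): {bar=17, baz=14}
  after event 5 (t=25: SET bar = 22): {bar=22, baz=14}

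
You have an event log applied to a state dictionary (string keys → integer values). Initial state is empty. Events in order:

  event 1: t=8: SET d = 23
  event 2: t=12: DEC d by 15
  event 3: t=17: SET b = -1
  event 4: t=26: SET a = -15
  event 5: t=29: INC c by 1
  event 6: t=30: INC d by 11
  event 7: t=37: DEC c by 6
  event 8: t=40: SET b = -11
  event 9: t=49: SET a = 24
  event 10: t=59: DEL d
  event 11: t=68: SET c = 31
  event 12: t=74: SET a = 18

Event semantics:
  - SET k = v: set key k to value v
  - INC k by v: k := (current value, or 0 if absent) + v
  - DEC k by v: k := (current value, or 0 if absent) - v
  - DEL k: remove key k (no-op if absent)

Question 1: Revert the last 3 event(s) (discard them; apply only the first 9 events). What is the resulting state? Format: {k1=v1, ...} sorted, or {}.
Keep first 9 events (discard last 3):
  after event 1 (t=8: SET d = 23): {d=23}
  after event 2 (t=12: DEC d by 15): {d=8}
  after event 3 (t=17: SET b = -1): {b=-1, d=8}
  after event 4 (t=26: SET a = -15): {a=-15, b=-1, d=8}
  after event 5 (t=29: INC c by 1): {a=-15, b=-1, c=1, d=8}
  after event 6 (t=30: INC d by 11): {a=-15, b=-1, c=1, d=19}
  after event 7 (t=37: DEC c by 6): {a=-15, b=-1, c=-5, d=19}
  after event 8 (t=40: SET b = -11): {a=-15, b=-11, c=-5, d=19}
  after event 9 (t=49: SET a = 24): {a=24, b=-11, c=-5, d=19}

Answer: {a=24, b=-11, c=-5, d=19}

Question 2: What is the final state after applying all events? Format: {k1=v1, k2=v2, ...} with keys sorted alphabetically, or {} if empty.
  after event 1 (t=8: SET d = 23): {d=23}
  after event 2 (t=12: DEC d by 15): {d=8}
  after event 3 (t=17: SET b = -1): {b=-1, d=8}
  after event 4 (t=26: SET a = -15): {a=-15, b=-1, d=8}
  after event 5 (t=29: INC c by 1): {a=-15, b=-1, c=1, d=8}
  after event 6 (t=30: INC d by 11): {a=-15, b=-1, c=1, d=19}
  after event 7 (t=37: DEC c by 6): {a=-15, b=-1, c=-5, d=19}
  after event 8 (t=40: SET b = -11): {a=-15, b=-11, c=-5, d=19}
  after event 9 (t=49: SET a = 24): {a=24, b=-11, c=-5, d=19}
  after event 10 (t=59: DEL d): {a=24, b=-11, c=-5}
  after event 11 (t=68: SET c = 31): {a=24, b=-11, c=31}
  after event 12 (t=74: SET a = 18): {a=18, b=-11, c=31}

Answer: {a=18, b=-11, c=31}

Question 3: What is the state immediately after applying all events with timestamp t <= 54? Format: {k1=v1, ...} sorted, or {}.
Apply events with t <= 54 (9 events):
  after event 1 (t=8: SET d = 23): {d=23}
  after event 2 (t=12: DEC d by 15): {d=8}
  after event 3 (t=17: SET b = -1): {b=-1, d=8}
  after event 4 (t=26: SET a = -15): {a=-15, b=-1, d=8}
  after event 5 (t=29: INC c by 1): {a=-15, b=-1, c=1, d=8}
  after event 6 (t=30: INC d by 11): {a=-15, b=-1, c=1, d=19}
  after event 7 (t=37: DEC c by 6): {a=-15, b=-1, c=-5, d=19}
  after event 8 (t=40: SET b = -11): {a=-15, b=-11, c=-5, d=19}
  after event 9 (t=49: SET a = 24): {a=24, b=-11, c=-5, d=19}

Answer: {a=24, b=-11, c=-5, d=19}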